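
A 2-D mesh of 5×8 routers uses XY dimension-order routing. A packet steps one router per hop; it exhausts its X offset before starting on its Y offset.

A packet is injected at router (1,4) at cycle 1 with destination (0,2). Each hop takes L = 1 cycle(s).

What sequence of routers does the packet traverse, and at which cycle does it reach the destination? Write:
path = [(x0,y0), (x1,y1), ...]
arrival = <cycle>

path = [(1,4), (0,4), (0,3), (0,2)]
arrival = 4

src (1,4)  cyc=1
W→(0,4)  cyc=2
S→(0,3)  cyc=3
S→(0,2)  cyc=4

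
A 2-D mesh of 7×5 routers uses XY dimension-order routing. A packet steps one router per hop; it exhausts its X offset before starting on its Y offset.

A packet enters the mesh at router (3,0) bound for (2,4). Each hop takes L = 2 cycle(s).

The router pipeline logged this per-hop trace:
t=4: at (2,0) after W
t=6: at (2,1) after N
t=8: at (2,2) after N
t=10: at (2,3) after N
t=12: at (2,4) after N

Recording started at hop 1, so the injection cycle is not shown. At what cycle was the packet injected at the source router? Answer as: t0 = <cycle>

t0 = 2

The first recorded entry is hop 1 at cycle 4.
t0 = cyc[1] − L = 4 − 2 = 2.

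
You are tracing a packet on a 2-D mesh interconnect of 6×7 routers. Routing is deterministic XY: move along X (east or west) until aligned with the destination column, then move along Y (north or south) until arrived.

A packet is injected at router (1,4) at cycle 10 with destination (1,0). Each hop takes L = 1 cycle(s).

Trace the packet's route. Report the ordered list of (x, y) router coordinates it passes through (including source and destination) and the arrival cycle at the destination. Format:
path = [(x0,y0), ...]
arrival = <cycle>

  0. router=(1,4) cycle=10 (inject)
  1. router=(1,3) cycle=11 dir=S
  2. router=(1,2) cycle=12 dir=S
  3. router=(1,1) cycle=13 dir=S
  4. router=(1,0) cycle=14 dir=S

path = [(1,4), (1,3), (1,2), (1,1), (1,0)]
arrival = 14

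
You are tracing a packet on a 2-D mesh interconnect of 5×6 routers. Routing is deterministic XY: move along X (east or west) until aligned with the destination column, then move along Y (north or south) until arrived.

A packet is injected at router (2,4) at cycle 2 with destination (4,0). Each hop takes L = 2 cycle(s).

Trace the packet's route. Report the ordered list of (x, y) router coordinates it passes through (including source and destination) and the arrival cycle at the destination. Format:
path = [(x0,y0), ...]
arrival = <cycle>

#0 — 2,4 | c2
#1 — 3,4 | c4 | E
#2 — 4,4 | c6 | E
#3 — 4,3 | c8 | S
#4 — 4,2 | c10 | S
#5 — 4,1 | c12 | S
#6 — 4,0 | c14 | S

path = [(2,4), (3,4), (4,4), (4,3), (4,2), (4,1), (4,0)]
arrival = 14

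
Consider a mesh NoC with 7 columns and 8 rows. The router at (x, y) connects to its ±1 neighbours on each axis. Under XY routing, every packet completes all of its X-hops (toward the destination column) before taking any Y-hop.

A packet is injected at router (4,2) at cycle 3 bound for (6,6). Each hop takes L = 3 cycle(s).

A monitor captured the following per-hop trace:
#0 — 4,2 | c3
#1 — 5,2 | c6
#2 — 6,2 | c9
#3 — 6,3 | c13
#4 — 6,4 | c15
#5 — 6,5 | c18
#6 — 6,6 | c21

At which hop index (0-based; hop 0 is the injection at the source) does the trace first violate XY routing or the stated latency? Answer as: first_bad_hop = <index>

first_bad_hop = 3

check 1→ d=(1,0) cyc+3: ok
check 2→ d=(1,0) cyc+3: ok
check 3→ d=(0,1) cyc+4: BAD: Δcyc=4≠L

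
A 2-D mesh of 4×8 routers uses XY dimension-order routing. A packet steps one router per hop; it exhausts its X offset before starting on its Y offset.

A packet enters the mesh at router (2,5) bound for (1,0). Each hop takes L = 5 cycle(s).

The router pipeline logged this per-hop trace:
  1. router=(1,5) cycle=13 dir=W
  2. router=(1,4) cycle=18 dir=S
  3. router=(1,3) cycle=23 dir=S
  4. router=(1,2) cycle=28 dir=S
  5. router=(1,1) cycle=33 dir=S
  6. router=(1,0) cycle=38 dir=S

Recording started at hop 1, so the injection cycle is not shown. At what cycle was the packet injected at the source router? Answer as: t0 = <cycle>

cyc[1] = 13 and cyc[k] = t0 + k·L for every k.
So t0 = 13 − 1·5 = 8.

t0 = 8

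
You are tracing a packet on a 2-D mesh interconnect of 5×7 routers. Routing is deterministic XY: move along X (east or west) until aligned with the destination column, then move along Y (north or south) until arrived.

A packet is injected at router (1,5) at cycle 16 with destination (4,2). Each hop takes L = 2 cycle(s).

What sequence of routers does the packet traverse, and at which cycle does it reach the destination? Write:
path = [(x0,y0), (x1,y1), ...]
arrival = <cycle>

hop 0: (1,5) @ cyc 16
hop 1: (2,5) @ cyc 18  [E]
hop 2: (3,5) @ cyc 20  [E]
hop 3: (4,5) @ cyc 22  [E]
hop 4: (4,4) @ cyc 24  [S]
hop 5: (4,3) @ cyc 26  [S]
hop 6: (4,2) @ cyc 28  [S]

path = [(1,5), (2,5), (3,5), (4,5), (4,4), (4,3), (4,2)]
arrival = 28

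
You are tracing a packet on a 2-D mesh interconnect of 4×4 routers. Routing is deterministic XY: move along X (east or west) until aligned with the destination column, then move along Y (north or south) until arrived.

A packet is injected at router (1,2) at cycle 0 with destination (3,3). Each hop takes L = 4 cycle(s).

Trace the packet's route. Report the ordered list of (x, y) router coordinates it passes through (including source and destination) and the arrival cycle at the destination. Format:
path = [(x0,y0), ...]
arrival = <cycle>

path = [(1,2), (2,2), (3,2), (3,3)]
arrival = 12

[0] x=1 y=2 t=0
[1] x=2 y=2 t=4 →E
[2] x=3 y=2 t=8 →E
[3] x=3 y=3 t=12 →N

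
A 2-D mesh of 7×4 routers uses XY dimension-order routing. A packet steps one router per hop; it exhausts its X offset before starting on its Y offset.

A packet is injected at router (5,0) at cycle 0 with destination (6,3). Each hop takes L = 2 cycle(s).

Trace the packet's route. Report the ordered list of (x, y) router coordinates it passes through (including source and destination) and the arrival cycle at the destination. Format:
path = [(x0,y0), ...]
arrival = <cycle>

src (5,0)  cyc=0
E→(6,0)  cyc=2
N→(6,1)  cyc=4
N→(6,2)  cyc=6
N→(6,3)  cyc=8

path = [(5,0), (6,0), (6,1), (6,2), (6,3)]
arrival = 8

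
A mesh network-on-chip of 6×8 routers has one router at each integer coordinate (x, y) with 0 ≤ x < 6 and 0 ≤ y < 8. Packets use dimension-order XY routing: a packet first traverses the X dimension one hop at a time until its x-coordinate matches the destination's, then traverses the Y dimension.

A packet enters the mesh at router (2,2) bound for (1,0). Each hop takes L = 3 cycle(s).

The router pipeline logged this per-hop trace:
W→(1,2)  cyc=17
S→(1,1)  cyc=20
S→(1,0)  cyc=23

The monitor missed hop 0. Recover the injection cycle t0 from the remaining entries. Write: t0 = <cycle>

The first recorded entry is hop 1 at cycle 17.
Subtract one hop: t0 = 17 − 3 = 14.

t0 = 14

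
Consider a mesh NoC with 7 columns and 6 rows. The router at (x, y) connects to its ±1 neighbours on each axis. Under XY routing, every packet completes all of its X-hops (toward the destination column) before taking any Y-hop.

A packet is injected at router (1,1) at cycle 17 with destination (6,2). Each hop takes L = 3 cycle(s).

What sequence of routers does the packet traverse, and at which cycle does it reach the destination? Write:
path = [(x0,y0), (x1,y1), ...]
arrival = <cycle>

path = [(1,1), (2,1), (3,1), (4,1), (5,1), (6,1), (6,2)]
arrival = 35

t=17: at (1,1)
t=20: at (2,1) after E
t=23: at (3,1) after E
t=26: at (4,1) after E
t=29: at (5,1) after E
t=32: at (6,1) after E
t=35: at (6,2) after N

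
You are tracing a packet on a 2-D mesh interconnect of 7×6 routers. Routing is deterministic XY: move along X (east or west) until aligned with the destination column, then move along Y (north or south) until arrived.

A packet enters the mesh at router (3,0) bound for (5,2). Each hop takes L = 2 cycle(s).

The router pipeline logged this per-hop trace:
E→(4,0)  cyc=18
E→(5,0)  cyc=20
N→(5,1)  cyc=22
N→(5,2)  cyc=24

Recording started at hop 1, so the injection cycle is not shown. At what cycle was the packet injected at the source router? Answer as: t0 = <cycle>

t0 = 16

Hop 1 reached at cycle 18; hop k is at t0 + k·L.
Subtract one hop: t0 = 18 − 2 = 16.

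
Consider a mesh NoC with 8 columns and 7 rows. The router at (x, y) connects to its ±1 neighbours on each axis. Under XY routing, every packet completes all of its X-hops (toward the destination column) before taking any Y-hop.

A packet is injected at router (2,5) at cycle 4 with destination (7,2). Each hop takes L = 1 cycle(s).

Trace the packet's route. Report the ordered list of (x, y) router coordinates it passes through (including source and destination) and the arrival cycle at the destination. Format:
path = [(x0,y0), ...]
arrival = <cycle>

path = [(2,5), (3,5), (4,5), (5,5), (6,5), (7,5), (7,4), (7,3), (7,2)]
arrival = 12

src (2,5)  cyc=4
E→(3,5)  cyc=5
E→(4,5)  cyc=6
E→(5,5)  cyc=7
E→(6,5)  cyc=8
E→(7,5)  cyc=9
S→(7,4)  cyc=10
S→(7,3)  cyc=11
S→(7,2)  cyc=12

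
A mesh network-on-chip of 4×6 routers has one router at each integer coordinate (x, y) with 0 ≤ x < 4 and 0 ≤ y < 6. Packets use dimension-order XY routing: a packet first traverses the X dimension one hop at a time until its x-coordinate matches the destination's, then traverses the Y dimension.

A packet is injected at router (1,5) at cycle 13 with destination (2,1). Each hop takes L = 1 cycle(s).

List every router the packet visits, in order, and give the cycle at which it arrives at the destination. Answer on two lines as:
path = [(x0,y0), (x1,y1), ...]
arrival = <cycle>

src (1,5)  cyc=13
E→(2,5)  cyc=14
S→(2,4)  cyc=15
S→(2,3)  cyc=16
S→(2,2)  cyc=17
S→(2,1)  cyc=18

path = [(1,5), (2,5), (2,4), (2,3), (2,2), (2,1)]
arrival = 18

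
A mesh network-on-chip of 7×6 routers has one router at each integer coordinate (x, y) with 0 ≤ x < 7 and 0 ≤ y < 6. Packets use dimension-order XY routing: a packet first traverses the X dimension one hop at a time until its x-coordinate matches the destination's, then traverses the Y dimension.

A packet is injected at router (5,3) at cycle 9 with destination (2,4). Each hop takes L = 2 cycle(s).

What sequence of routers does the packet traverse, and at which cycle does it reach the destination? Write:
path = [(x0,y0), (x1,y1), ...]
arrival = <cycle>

hop 0: (5,3) @ cyc 9
hop 1: (4,3) @ cyc 11  [W]
hop 2: (3,3) @ cyc 13  [W]
hop 3: (2,3) @ cyc 15  [W]
hop 4: (2,4) @ cyc 17  [N]

path = [(5,3), (4,3), (3,3), (2,3), (2,4)]
arrival = 17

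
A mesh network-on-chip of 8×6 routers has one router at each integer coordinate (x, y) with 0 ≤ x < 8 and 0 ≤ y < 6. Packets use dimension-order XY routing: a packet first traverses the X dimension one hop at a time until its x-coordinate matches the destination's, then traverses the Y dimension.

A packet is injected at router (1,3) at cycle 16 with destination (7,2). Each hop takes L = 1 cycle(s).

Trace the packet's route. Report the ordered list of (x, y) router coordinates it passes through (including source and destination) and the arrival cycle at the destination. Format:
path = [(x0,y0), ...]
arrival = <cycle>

path = [(1,3), (2,3), (3,3), (4,3), (5,3), (6,3), (7,3), (7,2)]
arrival = 23

  0. router=(1,3) cycle=16 (inject)
  1. router=(2,3) cycle=17 dir=E
  2. router=(3,3) cycle=18 dir=E
  3. router=(4,3) cycle=19 dir=E
  4. router=(5,3) cycle=20 dir=E
  5. router=(6,3) cycle=21 dir=E
  6. router=(7,3) cycle=22 dir=E
  7. router=(7,2) cycle=23 dir=S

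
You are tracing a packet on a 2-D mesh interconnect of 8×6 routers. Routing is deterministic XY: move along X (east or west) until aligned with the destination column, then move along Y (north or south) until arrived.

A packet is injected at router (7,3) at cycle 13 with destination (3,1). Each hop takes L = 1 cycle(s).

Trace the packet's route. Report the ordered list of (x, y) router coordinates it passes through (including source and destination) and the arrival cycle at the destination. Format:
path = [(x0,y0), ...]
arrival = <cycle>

path = [(7,3), (6,3), (5,3), (4,3), (3,3), (3,2), (3,1)]
arrival = 19

#0 — 7,3 | c13
#1 — 6,3 | c14 | W
#2 — 5,3 | c15 | W
#3 — 4,3 | c16 | W
#4 — 3,3 | c17 | W
#5 — 3,2 | c18 | S
#6 — 3,1 | c19 | S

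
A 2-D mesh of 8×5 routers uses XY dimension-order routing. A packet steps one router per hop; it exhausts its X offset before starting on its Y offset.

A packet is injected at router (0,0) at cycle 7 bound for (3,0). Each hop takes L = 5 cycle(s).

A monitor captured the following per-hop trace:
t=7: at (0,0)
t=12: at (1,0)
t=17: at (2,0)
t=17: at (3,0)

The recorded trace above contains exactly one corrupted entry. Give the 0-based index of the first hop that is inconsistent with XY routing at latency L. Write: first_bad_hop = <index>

  1: Δx=+1 Δy=+0 Δt=5 [ok]
  2: Δx=+1 Δy=+0 Δt=5 [ok]
  3: Δx=+1 Δy=+0 Δt=0 [BAD: Δcyc=0≠L]

first_bad_hop = 3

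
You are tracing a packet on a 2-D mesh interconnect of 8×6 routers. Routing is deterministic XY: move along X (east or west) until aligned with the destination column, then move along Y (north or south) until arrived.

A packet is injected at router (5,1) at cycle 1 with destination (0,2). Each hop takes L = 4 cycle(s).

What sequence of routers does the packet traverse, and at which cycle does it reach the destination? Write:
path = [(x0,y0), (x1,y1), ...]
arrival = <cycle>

path = [(5,1), (4,1), (3,1), (2,1), (1,1), (0,1), (0,2)]
arrival = 25

[0] x=5 y=1 t=1
[1] x=4 y=1 t=5 →W
[2] x=3 y=1 t=9 →W
[3] x=2 y=1 t=13 →W
[4] x=1 y=1 t=17 →W
[5] x=0 y=1 t=21 →W
[6] x=0 y=2 t=25 →N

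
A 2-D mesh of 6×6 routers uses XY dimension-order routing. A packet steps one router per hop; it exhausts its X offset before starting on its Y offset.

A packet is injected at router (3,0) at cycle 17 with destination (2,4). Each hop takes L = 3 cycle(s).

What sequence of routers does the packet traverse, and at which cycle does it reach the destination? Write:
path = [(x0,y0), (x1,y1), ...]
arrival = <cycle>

path = [(3,0), (2,0), (2,1), (2,2), (2,3), (2,4)]
arrival = 32

#0 — 3,0 | c17
#1 — 2,0 | c20 | W
#2 — 2,1 | c23 | N
#3 — 2,2 | c26 | N
#4 — 2,3 | c29 | N
#5 — 2,4 | c32 | N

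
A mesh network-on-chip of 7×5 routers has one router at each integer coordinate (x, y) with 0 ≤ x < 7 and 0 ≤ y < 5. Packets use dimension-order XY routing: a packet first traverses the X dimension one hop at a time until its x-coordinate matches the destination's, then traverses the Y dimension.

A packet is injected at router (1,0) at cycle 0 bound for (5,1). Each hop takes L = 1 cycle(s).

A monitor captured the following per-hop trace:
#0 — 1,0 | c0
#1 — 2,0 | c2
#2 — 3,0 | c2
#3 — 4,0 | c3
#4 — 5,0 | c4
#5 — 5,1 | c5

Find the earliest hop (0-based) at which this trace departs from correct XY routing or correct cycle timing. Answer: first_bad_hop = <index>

hop 1: step (+1,+0), +2 cyc — BAD: Δcyc=2≠L

first_bad_hop = 1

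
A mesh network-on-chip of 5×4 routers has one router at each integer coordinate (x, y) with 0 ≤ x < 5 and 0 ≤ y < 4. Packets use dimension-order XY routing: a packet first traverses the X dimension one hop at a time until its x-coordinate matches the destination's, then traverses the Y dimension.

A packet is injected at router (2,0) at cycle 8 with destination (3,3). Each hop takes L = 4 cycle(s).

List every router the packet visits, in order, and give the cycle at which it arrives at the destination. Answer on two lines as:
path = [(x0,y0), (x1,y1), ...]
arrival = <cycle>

path = [(2,0), (3,0), (3,1), (3,2), (3,3)]
arrival = 24

#0 — 2,0 | c8
#1 — 3,0 | c12 | E
#2 — 3,1 | c16 | N
#3 — 3,2 | c20 | N
#4 — 3,3 | c24 | N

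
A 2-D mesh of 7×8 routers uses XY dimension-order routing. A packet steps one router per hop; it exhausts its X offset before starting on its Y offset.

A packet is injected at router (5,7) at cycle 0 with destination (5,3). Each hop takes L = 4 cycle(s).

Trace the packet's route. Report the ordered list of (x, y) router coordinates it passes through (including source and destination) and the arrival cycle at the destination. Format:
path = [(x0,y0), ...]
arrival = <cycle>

path = [(5,7), (5,6), (5,5), (5,4), (5,3)]
arrival = 16

  0. router=(5,7) cycle=0 (inject)
  1. router=(5,6) cycle=4 dir=S
  2. router=(5,5) cycle=8 dir=S
  3. router=(5,4) cycle=12 dir=S
  4. router=(5,3) cycle=16 dir=S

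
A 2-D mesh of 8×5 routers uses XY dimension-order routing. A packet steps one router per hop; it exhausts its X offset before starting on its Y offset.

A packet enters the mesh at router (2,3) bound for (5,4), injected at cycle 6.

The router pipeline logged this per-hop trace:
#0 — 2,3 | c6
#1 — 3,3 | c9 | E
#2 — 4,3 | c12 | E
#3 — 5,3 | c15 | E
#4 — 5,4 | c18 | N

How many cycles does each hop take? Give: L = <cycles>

Between hops 0 and 1 the cycle counter advances 9 − 6 = 3.
One hop costs L cycles, so L = 3.

L = 3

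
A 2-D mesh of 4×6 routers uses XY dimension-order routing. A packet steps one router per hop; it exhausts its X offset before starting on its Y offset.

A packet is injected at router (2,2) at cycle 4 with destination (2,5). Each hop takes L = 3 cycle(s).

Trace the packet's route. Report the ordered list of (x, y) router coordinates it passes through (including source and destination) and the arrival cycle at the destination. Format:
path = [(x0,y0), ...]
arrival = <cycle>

path = [(2,2), (2,3), (2,4), (2,5)]
arrival = 13

hop 0: (2,2) @ cyc 4
hop 1: (2,3) @ cyc 7  [N]
hop 2: (2,4) @ cyc 10  [N]
hop 3: (2,5) @ cyc 13  [N]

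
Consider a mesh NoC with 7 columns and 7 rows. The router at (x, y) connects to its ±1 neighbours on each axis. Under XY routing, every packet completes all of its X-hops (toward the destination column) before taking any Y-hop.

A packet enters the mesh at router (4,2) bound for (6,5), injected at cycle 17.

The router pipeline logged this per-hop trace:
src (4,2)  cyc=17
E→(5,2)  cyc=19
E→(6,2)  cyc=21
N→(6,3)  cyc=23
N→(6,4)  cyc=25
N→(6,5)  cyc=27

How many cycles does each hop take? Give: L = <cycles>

L = 2

Between hops 0 and 1 the cycle counter advances 19 − 17 = 2.
That increment is L by definition: L = 2.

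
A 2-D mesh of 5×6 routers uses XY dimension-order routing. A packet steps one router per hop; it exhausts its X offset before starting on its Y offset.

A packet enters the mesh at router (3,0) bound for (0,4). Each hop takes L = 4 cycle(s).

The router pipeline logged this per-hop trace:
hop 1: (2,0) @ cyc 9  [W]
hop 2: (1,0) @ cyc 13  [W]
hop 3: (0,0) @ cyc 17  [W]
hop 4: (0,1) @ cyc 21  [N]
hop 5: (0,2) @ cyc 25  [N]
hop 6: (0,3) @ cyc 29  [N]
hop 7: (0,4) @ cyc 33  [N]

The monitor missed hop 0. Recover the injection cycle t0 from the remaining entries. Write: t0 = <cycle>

t0 = 5

At hop 1 the cycle is 9; in general cyc_k = t0 + kL.
Therefore t0 = 9 − L = 5.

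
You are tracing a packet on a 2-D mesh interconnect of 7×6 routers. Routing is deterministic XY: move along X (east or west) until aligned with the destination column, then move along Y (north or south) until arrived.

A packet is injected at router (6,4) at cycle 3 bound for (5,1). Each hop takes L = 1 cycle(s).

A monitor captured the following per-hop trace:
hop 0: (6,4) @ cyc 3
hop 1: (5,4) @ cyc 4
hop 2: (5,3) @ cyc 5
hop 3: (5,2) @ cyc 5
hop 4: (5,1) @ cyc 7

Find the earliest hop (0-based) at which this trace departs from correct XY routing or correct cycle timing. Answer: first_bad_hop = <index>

hop 1: step (-1,+0), +1 cyc — ok
hop 2: step (+0,-1), +1 cyc — ok
hop 3: step (+0,-1), +0 cyc — BAD: Δcyc=0≠L

first_bad_hop = 3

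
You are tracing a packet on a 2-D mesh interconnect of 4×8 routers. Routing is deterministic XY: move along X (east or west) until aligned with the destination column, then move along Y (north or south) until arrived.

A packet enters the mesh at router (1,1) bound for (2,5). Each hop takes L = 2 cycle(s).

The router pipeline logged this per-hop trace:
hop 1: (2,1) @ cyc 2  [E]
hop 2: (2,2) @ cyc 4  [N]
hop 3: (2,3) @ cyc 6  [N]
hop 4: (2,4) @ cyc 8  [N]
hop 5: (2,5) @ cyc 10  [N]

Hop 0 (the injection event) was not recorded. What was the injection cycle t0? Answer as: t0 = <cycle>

At hop 1 the cycle is 2; in general cyc_k = t0 + kL.
t0 = cyc[1] − L = 2 − 2 = 0.

t0 = 0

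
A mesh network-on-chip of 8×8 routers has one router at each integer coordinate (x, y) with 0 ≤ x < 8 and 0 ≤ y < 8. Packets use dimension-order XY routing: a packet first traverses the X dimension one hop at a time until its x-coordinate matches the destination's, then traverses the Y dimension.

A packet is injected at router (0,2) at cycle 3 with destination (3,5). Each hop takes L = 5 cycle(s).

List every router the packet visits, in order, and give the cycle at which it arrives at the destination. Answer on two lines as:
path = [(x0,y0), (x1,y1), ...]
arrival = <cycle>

src (0,2)  cyc=3
E→(1,2)  cyc=8
E→(2,2)  cyc=13
E→(3,2)  cyc=18
N→(3,3)  cyc=23
N→(3,4)  cyc=28
N→(3,5)  cyc=33

path = [(0,2), (1,2), (2,2), (3,2), (3,3), (3,4), (3,5)]
arrival = 33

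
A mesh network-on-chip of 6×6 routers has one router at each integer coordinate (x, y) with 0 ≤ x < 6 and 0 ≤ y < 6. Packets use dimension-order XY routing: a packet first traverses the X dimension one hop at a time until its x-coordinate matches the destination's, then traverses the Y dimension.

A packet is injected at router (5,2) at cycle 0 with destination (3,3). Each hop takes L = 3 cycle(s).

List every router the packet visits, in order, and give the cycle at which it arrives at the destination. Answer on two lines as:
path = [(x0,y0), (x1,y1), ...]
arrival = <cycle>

src (5,2)  cyc=0
W→(4,2)  cyc=3
W→(3,2)  cyc=6
N→(3,3)  cyc=9

path = [(5,2), (4,2), (3,2), (3,3)]
arrival = 9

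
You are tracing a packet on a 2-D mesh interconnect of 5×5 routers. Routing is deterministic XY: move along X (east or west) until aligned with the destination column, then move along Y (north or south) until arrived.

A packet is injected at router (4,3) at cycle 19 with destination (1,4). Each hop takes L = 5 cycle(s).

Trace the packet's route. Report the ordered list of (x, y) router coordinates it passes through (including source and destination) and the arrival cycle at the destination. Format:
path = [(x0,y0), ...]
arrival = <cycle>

path = [(4,3), (3,3), (2,3), (1,3), (1,4)]
arrival = 39

  0. router=(4,3) cycle=19 (inject)
  1. router=(3,3) cycle=24 dir=W
  2. router=(2,3) cycle=29 dir=W
  3. router=(1,3) cycle=34 dir=W
  4. router=(1,4) cycle=39 dir=N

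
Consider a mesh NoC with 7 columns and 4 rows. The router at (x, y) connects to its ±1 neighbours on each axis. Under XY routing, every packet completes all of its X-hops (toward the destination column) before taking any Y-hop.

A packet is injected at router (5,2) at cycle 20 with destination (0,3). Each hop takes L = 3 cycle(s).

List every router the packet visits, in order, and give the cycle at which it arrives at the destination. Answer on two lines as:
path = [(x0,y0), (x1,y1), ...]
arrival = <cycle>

path = [(5,2), (4,2), (3,2), (2,2), (1,2), (0,2), (0,3)]
arrival = 38

src (5,2)  cyc=20
W→(4,2)  cyc=23
W→(3,2)  cyc=26
W→(2,2)  cyc=29
W→(1,2)  cyc=32
W→(0,2)  cyc=35
N→(0,3)  cyc=38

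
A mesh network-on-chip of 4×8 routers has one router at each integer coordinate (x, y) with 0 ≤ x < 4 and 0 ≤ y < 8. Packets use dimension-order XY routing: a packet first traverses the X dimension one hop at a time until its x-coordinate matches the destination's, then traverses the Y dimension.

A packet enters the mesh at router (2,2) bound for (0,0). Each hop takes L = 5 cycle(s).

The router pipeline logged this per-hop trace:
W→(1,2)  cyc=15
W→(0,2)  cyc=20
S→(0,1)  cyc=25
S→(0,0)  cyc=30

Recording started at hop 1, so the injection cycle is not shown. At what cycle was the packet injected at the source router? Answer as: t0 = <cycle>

t0 = 10

Hop 1 reached at cycle 15; hop k is at t0 + k·L.
t0 = cyc[1] − L = 15 − 5 = 10.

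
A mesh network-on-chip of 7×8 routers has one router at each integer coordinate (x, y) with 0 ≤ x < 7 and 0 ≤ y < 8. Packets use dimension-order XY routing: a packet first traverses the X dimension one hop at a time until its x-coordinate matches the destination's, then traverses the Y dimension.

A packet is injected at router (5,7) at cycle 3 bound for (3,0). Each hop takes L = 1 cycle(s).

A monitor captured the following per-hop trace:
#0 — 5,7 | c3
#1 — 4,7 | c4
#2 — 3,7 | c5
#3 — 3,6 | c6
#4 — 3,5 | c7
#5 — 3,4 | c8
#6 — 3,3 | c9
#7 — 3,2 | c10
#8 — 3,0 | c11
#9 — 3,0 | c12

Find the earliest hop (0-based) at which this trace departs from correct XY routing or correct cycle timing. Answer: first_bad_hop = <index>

first_bad_hop = 8

check 1→ d=(-1,0) cyc+1: ok
check 2→ d=(-1,0) cyc+1: ok
check 3→ d=(0,-1) cyc+1: ok
check 4→ d=(0,-1) cyc+1: ok
check 5→ d=(0,-1) cyc+1: ok
check 6→ d=(0,-1) cyc+1: ok
check 7→ d=(0,-1) cyc+1: ok
check 8→ d=(0,-2) cyc+1: BAD: non-unit step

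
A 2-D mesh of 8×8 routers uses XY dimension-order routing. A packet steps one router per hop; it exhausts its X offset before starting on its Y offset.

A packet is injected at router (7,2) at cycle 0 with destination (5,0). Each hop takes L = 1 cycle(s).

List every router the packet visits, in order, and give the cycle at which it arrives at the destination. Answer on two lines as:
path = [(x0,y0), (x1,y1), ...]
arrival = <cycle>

  0. router=(7,2) cycle=0 (inject)
  1. router=(6,2) cycle=1 dir=W
  2. router=(5,2) cycle=2 dir=W
  3. router=(5,1) cycle=3 dir=S
  4. router=(5,0) cycle=4 dir=S

path = [(7,2), (6,2), (5,2), (5,1), (5,0)]
arrival = 4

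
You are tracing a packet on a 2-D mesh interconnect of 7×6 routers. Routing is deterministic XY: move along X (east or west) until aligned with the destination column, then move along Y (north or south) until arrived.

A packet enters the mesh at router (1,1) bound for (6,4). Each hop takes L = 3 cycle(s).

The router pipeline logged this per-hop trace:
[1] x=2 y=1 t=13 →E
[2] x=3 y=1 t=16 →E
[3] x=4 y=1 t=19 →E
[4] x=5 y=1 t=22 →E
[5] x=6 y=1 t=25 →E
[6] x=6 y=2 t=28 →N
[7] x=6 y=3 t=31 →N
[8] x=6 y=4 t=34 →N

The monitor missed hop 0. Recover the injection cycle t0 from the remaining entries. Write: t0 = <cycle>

t0 = 10

At hop 1 the cycle is 13; in general cyc_k = t0 + kL.
So t0 = 13 − 1·3 = 10.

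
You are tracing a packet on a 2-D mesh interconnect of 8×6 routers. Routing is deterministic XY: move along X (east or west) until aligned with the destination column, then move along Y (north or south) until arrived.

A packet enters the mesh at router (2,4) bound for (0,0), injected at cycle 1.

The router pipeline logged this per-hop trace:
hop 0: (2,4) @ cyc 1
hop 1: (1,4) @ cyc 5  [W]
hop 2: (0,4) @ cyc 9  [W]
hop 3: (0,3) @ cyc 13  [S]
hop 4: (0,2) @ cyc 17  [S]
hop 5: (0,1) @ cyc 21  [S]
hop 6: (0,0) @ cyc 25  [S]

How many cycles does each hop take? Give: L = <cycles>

L = 4

cyc[1] − cyc[0] = 5 − 1 = 4.
One hop costs L cycles, so L = 4.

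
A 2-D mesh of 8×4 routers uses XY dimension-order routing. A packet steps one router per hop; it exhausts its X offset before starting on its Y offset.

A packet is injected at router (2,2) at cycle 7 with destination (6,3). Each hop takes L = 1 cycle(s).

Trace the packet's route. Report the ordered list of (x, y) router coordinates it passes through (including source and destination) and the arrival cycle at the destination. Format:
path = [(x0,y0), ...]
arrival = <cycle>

path = [(2,2), (3,2), (4,2), (5,2), (6,2), (6,3)]
arrival = 12

hop 0: (2,2) @ cyc 7
hop 1: (3,2) @ cyc 8  [E]
hop 2: (4,2) @ cyc 9  [E]
hop 3: (5,2) @ cyc 10  [E]
hop 4: (6,2) @ cyc 11  [E]
hop 5: (6,3) @ cyc 12  [N]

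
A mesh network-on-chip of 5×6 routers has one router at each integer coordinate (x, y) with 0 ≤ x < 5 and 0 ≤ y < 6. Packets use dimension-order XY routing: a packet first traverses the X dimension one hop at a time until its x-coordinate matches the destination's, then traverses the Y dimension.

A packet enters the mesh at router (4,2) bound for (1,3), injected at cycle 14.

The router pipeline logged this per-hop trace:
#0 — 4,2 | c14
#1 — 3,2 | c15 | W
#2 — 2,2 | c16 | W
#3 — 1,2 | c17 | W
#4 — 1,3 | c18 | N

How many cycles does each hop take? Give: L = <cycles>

From hop 0 (14) to hop 1 (15): +1 cycles.
That increment is L by definition: L = 1.

L = 1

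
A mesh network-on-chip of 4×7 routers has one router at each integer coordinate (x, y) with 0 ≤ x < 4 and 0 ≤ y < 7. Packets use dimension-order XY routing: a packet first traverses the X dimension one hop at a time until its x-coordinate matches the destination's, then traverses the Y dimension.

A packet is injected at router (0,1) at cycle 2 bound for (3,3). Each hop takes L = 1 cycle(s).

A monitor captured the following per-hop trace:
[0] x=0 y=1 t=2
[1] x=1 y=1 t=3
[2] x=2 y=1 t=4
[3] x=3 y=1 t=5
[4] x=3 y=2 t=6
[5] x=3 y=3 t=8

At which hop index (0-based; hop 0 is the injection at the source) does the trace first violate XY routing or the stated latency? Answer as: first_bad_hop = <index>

  1: Δx=+1 Δy=+0 Δt=1 [ok]
  2: Δx=+1 Δy=+0 Δt=1 [ok]
  3: Δx=+1 Δy=+0 Δt=1 [ok]
  4: Δx=+0 Δy=+1 Δt=1 [ok]
  5: Δx=+0 Δy=+1 Δt=2 [BAD: Δcyc=2≠L]

first_bad_hop = 5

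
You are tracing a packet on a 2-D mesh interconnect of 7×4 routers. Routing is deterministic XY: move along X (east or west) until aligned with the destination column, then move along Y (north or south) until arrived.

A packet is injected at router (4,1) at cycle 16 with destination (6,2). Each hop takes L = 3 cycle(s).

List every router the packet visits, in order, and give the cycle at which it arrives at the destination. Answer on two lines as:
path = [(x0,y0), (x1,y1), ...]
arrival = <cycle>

path = [(4,1), (5,1), (6,1), (6,2)]
arrival = 25

src (4,1)  cyc=16
E→(5,1)  cyc=19
E→(6,1)  cyc=22
N→(6,2)  cyc=25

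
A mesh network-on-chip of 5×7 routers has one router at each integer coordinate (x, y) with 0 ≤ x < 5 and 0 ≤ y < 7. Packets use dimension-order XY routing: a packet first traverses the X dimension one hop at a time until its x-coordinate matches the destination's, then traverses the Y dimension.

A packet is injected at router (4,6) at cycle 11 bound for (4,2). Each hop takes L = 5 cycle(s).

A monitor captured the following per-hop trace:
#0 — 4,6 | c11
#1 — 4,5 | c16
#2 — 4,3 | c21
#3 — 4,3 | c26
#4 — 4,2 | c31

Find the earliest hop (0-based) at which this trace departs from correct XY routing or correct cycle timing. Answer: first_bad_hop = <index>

first_bad_hop = 2

hop 1: step (+0,-1), +5 cyc — ok
hop 2: step (+0,-2), +5 cyc — BAD: non-unit step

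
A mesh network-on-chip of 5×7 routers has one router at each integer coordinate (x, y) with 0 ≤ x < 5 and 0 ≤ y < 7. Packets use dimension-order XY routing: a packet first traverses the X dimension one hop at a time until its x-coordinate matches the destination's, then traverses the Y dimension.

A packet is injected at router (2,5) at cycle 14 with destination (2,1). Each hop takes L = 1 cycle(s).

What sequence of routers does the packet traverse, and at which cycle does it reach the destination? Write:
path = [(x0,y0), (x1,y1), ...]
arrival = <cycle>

path = [(2,5), (2,4), (2,3), (2,2), (2,1)]
arrival = 18

  0. router=(2,5) cycle=14 (inject)
  1. router=(2,4) cycle=15 dir=S
  2. router=(2,3) cycle=16 dir=S
  3. router=(2,2) cycle=17 dir=S
  4. router=(2,1) cycle=18 dir=S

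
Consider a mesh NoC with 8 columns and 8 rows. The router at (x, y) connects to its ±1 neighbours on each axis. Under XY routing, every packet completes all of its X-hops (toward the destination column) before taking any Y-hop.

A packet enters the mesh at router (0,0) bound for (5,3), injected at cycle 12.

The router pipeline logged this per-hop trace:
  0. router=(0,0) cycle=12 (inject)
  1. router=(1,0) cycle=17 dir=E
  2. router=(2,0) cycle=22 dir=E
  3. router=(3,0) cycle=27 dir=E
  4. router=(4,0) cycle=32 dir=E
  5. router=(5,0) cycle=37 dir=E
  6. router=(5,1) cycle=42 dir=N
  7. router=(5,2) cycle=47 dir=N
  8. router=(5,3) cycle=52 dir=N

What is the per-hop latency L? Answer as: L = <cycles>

Between hops 0 and 1 the cycle counter advances 17 − 12 = 5.
That increment is L by definition: L = 5.

L = 5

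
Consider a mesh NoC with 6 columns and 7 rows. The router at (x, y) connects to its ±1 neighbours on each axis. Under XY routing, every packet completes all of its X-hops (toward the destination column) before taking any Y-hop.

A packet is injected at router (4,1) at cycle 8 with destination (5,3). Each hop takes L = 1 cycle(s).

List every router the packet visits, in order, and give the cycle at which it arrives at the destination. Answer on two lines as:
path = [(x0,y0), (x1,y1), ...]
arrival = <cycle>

#0 — 4,1 | c8
#1 — 5,1 | c9 | E
#2 — 5,2 | c10 | N
#3 — 5,3 | c11 | N

path = [(4,1), (5,1), (5,2), (5,3)]
arrival = 11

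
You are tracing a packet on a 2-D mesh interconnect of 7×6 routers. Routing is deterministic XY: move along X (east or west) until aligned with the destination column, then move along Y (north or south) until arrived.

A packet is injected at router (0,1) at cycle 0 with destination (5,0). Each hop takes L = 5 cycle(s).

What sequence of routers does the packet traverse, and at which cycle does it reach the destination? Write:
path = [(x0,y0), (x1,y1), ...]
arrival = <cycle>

path = [(0,1), (1,1), (2,1), (3,1), (4,1), (5,1), (5,0)]
arrival = 30

#0 — 0,1 | c0
#1 — 1,1 | c5 | E
#2 — 2,1 | c10 | E
#3 — 3,1 | c15 | E
#4 — 4,1 | c20 | E
#5 — 5,1 | c25 | E
#6 — 5,0 | c30 | S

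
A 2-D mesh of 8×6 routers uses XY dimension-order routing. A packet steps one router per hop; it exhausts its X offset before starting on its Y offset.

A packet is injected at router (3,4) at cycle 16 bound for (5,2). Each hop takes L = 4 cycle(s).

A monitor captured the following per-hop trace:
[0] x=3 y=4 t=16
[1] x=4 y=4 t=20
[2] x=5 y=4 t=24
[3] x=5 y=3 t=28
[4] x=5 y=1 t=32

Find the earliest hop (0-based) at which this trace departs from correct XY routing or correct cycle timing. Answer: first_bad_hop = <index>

first_bad_hop = 4

hop 1: step (+1,+0), +4 cyc — ok
hop 2: step (+1,+0), +4 cyc — ok
hop 3: step (+0,-1), +4 cyc — ok
hop 4: step (+0,-2), +4 cyc — BAD: non-unit step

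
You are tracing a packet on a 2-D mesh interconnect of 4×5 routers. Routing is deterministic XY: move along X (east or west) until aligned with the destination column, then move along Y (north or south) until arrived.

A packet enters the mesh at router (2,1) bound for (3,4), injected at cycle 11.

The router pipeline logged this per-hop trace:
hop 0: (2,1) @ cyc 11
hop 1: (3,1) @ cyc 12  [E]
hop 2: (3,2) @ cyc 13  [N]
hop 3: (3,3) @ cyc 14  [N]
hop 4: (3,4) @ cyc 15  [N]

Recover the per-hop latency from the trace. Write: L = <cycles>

Δcyc across hop 0→1: 12 − 11 = 1.
That increment is L by definition: L = 1.

L = 1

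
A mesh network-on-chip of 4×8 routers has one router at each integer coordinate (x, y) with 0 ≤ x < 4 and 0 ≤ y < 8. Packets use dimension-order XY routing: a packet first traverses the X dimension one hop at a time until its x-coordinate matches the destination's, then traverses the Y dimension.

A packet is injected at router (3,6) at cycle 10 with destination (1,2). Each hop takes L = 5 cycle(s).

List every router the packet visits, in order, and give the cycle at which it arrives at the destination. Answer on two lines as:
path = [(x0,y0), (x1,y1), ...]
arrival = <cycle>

path = [(3,6), (2,6), (1,6), (1,5), (1,4), (1,3), (1,2)]
arrival = 40

t=10: at (3,6)
t=15: at (2,6) after W
t=20: at (1,6) after W
t=25: at (1,5) after S
t=30: at (1,4) after S
t=35: at (1,3) after S
t=40: at (1,2) after S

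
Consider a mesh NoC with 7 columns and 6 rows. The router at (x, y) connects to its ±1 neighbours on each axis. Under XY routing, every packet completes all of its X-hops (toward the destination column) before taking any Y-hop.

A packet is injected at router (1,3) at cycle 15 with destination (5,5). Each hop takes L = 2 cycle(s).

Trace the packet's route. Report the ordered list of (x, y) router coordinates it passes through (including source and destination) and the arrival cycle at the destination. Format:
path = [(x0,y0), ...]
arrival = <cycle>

hop 0: (1,3) @ cyc 15
hop 1: (2,3) @ cyc 17  [E]
hop 2: (3,3) @ cyc 19  [E]
hop 3: (4,3) @ cyc 21  [E]
hop 4: (5,3) @ cyc 23  [E]
hop 5: (5,4) @ cyc 25  [N]
hop 6: (5,5) @ cyc 27  [N]

path = [(1,3), (2,3), (3,3), (4,3), (5,3), (5,4), (5,5)]
arrival = 27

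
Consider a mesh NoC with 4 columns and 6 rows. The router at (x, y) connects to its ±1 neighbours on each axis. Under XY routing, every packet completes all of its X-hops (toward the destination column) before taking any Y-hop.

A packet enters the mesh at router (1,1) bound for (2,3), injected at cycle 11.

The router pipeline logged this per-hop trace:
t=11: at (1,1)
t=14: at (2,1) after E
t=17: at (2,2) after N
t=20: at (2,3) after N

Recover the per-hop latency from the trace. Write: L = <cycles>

L = 3

From hop 0 (11) to hop 1 (14): +3 cycles.
One hop costs L cycles, so L = 3.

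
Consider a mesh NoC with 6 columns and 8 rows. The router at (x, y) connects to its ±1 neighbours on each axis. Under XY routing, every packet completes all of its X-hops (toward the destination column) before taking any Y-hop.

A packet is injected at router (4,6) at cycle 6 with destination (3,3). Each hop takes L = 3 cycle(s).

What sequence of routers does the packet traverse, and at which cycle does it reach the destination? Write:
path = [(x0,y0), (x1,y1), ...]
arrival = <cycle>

src (4,6)  cyc=6
W→(3,6)  cyc=9
S→(3,5)  cyc=12
S→(3,4)  cyc=15
S→(3,3)  cyc=18

path = [(4,6), (3,6), (3,5), (3,4), (3,3)]
arrival = 18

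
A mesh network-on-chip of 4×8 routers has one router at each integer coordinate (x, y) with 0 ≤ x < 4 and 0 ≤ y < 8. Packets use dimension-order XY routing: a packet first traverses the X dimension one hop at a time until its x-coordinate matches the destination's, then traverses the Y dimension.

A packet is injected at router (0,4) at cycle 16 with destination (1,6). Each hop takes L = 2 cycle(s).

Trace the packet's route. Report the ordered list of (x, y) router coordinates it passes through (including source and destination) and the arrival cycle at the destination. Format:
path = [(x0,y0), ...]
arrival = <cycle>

path = [(0,4), (1,4), (1,5), (1,6)]
arrival = 22

hop 0: (0,4) @ cyc 16
hop 1: (1,4) @ cyc 18  [E]
hop 2: (1,5) @ cyc 20  [N]
hop 3: (1,6) @ cyc 22  [N]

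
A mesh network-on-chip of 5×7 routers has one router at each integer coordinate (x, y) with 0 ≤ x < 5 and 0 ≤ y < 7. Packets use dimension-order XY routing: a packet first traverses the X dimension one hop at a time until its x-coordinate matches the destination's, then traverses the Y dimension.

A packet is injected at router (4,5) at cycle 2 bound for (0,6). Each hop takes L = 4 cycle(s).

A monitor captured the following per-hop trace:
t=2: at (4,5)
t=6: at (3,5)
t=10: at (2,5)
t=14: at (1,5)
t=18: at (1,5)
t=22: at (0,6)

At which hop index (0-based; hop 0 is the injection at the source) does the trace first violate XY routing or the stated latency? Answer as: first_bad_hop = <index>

[1] (-1,+0) / 4c ⇒ ok
[2] (-1,+0) / 4c ⇒ ok
[3] (-1,+0) / 4c ⇒ ok
[4] (+0,+0) / 4c ⇒ BAD: non-unit step

first_bad_hop = 4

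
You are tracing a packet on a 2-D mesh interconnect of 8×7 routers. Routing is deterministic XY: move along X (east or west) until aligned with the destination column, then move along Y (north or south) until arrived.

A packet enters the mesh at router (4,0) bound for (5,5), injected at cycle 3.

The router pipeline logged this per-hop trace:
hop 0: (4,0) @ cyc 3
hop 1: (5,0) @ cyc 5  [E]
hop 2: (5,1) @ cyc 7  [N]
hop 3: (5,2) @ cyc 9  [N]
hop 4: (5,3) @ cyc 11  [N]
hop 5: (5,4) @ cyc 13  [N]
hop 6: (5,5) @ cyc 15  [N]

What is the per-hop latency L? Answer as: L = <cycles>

L = 2

From hop 0 (3) to hop 1 (5): +2 cycles.
Per-hop latency L = Δcyc = 2.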